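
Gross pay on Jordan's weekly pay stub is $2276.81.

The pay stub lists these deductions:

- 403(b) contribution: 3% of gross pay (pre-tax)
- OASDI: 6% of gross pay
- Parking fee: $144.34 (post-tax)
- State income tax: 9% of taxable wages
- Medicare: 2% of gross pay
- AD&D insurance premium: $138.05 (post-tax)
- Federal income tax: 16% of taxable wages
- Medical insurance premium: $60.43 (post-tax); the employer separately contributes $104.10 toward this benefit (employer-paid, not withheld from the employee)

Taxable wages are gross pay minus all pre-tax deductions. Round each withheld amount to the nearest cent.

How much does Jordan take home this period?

$1131.41

403(b) contribution: $2276.81 × 0.03 = $68.30
Taxable wages = $2276.81 − $68.30 = $2208.51
State income tax: $2208.51 × 0.09 = $198.77
Federal income tax: $2208.51 × 0.16 = $353.36
OASDI: $2276.81 × 0.06 = $136.61
Medicare: $2276.81 × 0.02 = $45.54
Parking fee: $144.34
AD&D insurance premium: $138.05
Medical insurance premium: $60.43
(Employer's $104.10 toward medical insurance premium is not withheld from the employee.)
Total deductions = $68.30 + $198.77 + $353.36 + $136.61 + $45.54 + $144.34 + $138.05 + $60.43 = $1145.40
Net pay = $2276.81 − $1145.40 = $1131.41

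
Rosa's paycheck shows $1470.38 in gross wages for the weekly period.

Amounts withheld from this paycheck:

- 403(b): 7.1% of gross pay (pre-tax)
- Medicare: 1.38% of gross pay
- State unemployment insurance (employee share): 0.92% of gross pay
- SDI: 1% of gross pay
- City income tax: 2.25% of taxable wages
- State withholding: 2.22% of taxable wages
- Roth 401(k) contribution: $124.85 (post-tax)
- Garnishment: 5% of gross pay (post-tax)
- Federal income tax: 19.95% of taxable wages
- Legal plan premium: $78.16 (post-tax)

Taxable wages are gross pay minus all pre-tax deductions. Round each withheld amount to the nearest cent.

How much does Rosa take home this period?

403(b): $1470.38 × 0.071 = $104.40
Taxable wages = $1470.38 − $104.40 = $1365.98
State withholding: $1365.98 × 0.0222 = $30.32
City income tax: $1365.98 × 0.0225 = $30.73
Federal income tax: $1365.98 × 0.1995 = $272.51
Medicare: $1470.38 × 0.0138 = $20.29
State unemployment insurance (employee share): $1470.38 × 0.0092 = $13.53
SDI: $1470.38 × 0.01 = $14.70
Garnishment: $1470.38 × 0.05 = $73.52
Roth 401(k) contribution: $124.85
Legal plan premium: $78.16
Total deductions = $104.40 + $30.32 + $30.73 + $272.51 + $20.29 + $13.53 + $14.70 + $73.52 + $124.85 + $78.16 = $763.01
Net pay = $1470.38 − $763.01 = $707.37

$707.37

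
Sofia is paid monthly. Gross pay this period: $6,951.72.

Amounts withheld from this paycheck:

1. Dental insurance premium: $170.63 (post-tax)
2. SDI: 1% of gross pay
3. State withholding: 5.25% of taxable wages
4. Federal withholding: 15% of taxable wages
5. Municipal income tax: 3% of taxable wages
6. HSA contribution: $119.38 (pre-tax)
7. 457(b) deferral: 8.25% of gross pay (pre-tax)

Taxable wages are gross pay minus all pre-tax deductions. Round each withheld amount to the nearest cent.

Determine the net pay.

HSA contribution: $119.38
457(b) deferral: $6,951.72 × 0.0825 = $573.52
Pre-tax total = $119.38 + $573.52 = $692.90
Taxable wages = $6,951.72 − $692.90 = $6,258.82
State withholding: $6,258.82 × 0.0525 = $328.59
Municipal income tax: $6,258.82 × 0.03 = $187.76
Federal withholding: $6,258.82 × 0.15 = $938.82
SDI: $6,951.72 × 0.01 = $69.52
Dental insurance premium: $170.63
Total deductions = $119.38 + $573.52 + $328.59 + $187.76 + $938.82 + $69.52 + $170.63 = $2,388.22
Net pay = $6,951.72 − $2,388.22 = $4,563.50

$4,563.50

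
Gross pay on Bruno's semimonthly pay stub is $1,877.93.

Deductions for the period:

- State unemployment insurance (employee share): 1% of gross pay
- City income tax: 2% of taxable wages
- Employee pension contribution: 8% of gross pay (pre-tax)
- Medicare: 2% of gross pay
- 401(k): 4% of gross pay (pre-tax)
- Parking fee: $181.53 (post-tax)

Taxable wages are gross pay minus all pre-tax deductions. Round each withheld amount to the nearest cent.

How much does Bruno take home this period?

$1,381.66

401(k): $1,877.93 × 0.04 = $75.12
Employee pension contribution: $1,877.93 × 0.08 = $150.23
Pre-tax total = $75.12 + $150.23 = $225.35
Taxable wages = $1,877.93 − $225.35 = $1,652.58
City income tax: $1,652.58 × 0.02 = $33.05
Medicare: $1,877.93 × 0.02 = $37.56
State unemployment insurance (employee share): $1,877.93 × 0.01 = $18.78
Parking fee: $181.53
Total deductions = $75.12 + $150.23 + $33.05 + $37.56 + $18.78 + $181.53 = $496.27
Net pay = $1,877.93 − $496.27 = $1,381.66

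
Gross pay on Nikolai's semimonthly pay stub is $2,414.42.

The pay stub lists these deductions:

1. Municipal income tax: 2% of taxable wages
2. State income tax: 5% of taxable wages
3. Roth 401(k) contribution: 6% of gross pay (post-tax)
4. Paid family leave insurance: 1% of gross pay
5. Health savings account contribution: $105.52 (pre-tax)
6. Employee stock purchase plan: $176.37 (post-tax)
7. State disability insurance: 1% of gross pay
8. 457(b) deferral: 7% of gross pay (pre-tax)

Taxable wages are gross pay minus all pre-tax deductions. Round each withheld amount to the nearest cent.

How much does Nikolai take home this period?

$1,620.58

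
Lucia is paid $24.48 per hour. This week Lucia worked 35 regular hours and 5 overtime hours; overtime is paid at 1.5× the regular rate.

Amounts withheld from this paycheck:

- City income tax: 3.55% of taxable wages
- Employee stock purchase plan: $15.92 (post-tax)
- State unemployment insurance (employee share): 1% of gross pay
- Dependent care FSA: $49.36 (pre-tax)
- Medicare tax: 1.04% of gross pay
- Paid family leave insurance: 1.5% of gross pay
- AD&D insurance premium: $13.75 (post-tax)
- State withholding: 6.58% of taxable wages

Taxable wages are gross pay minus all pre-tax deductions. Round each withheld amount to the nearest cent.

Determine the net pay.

Regular pay: 35 × $24.48 = $856.80
Overtime pay: 5 × $24.48 × 1.5 = $183.60
Gross pay = $856.80 + $183.60 = $1040.40
Dependent care FSA: $49.36
Taxable wages = $1040.40 − $49.36 = $991.04
City income tax: $991.04 × 0.0355 = $35.18
State withholding: $991.04 × 0.0658 = $65.21
Paid family leave insurance: $1040.40 × 0.015 = $15.61
Medicare tax: $1040.40 × 0.0104 = $10.82
State unemployment insurance (employee share): $1040.40 × 0.01 = $10.40
AD&D insurance premium: $13.75
Employee stock purchase plan: $15.92
Total deductions = $49.36 + $35.18 + $65.21 + $15.61 + $10.82 + $10.40 + $13.75 + $15.92 = $216.25
Net pay = $1040.40 − $216.25 = $824.15

$824.15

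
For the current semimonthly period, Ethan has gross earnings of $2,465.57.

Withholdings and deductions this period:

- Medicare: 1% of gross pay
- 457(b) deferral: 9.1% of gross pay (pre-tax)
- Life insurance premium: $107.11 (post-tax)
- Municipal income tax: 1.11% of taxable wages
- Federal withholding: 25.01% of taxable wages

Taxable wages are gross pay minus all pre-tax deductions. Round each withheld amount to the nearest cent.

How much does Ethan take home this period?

$1,524.03

457(b) deferral: $2,465.57 × 0.091 = $224.37
Taxable wages = $2,465.57 − $224.37 = $2,241.20
Municipal income tax: $2,241.20 × 0.0111 = $24.88
Federal withholding: $2,241.20 × 0.2501 = $560.52
Medicare: $2,465.57 × 0.01 = $24.66
Life insurance premium: $107.11
Total deductions = $224.37 + $24.88 + $560.52 + $24.66 + $107.11 = $941.54
Net pay = $2,465.57 − $941.54 = $1,524.03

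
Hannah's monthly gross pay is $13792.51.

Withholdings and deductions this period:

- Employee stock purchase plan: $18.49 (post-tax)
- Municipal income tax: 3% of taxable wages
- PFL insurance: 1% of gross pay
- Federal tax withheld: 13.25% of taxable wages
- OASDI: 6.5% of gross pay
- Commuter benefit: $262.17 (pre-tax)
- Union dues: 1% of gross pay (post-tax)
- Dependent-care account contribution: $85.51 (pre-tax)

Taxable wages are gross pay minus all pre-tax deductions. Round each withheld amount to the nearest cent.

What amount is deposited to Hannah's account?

$10069.19

Commuter benefit: $262.17
Dependent-care account contribution: $85.51
Pre-tax total = $262.17 + $85.51 = $347.68
Taxable wages = $13792.51 − $347.68 = $13444.83
Federal tax withheld: $13444.83 × 0.1325 = $1781.44
Municipal income tax: $13444.83 × 0.03 = $403.34
OASDI: $13792.51 × 0.065 = $896.51
PFL insurance: $13792.51 × 0.01 = $137.93
Employee stock purchase plan: $18.49
Union dues: $13792.51 × 0.01 = $137.93
Total deductions = $262.17 + $85.51 + $1781.44 + $403.34 + $896.51 + $137.93 + $18.49 + $137.93 = $3723.32
Net pay = $13792.51 − $3723.32 = $10069.19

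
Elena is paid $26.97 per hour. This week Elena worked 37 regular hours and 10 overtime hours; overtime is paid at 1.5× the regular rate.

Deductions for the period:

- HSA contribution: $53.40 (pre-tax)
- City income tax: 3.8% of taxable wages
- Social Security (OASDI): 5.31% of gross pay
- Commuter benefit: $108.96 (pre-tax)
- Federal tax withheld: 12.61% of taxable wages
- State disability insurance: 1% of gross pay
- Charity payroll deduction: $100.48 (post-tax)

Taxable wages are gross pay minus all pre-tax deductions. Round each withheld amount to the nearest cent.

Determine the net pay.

$847.62

Regular pay: 37 × $26.97 = $997.89
Overtime pay: 10 × $26.97 × 1.5 = $404.55
Gross pay = $997.89 + $404.55 = $1,402.44
HSA contribution: $53.40
Commuter benefit: $108.96
Pre-tax total = $53.40 + $108.96 = $162.36
Taxable wages = $1,402.44 − $162.36 = $1,240.08
City income tax: $1,240.08 × 0.038 = $47.12
Federal tax withheld: $1,240.08 × 0.1261 = $156.37
Social Security (OASDI): $1,402.44 × 0.0531 = $74.47
State disability insurance: $1,402.44 × 0.01 = $14.02
Charity payroll deduction: $100.48
Total deductions = $53.40 + $108.96 + $47.12 + $156.37 + $74.47 + $14.02 + $100.48 = $554.82
Net pay = $1,402.44 − $554.82 = $847.62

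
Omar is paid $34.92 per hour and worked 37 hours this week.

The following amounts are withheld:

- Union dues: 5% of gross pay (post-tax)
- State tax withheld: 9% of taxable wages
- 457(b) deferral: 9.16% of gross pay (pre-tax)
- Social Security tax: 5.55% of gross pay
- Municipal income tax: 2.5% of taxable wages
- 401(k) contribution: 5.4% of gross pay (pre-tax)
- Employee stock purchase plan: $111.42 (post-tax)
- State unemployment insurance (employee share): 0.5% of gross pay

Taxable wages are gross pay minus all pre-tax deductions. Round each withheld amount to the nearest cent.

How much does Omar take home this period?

Gross pay: 37 × $34.92 = $1,292.04
401(k) contribution: $1,292.04 × 0.054 = $69.77
457(b) deferral: $1,292.04 × 0.0916 = $118.35
Pre-tax total = $69.77 + $118.35 = $188.12
Taxable wages = $1,292.04 − $188.12 = $1,103.92
Municipal income tax: $1,103.92 × 0.025 = $27.60
State tax withheld: $1,103.92 × 0.09 = $99.35
State unemployment insurance (employee share): $1,292.04 × 0.005 = $6.46
Social Security tax: $1,292.04 × 0.0555 = $71.71
Union dues: $1,292.04 × 0.05 = $64.60
Employee stock purchase plan: $111.42
Total deductions = $69.77 + $118.35 + $27.60 + $99.35 + $6.46 + $71.71 + $64.60 + $111.42 = $569.26
Net pay = $1,292.04 − $569.26 = $722.78

$722.78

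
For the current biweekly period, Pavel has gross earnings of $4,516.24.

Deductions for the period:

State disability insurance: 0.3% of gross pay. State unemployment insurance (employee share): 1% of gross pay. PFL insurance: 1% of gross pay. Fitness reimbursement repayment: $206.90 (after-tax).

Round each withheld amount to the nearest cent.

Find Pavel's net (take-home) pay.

State unemployment insurance (employee share): $4,516.24 × 0.01 = $45.16
PFL insurance: $4,516.24 × 0.01 = $45.16
State disability insurance: $4,516.24 × 0.003 = $13.55
Fitness reimbursement repayment: $206.90
Total deductions = $45.16 + $45.16 + $13.55 + $206.90 = $310.77
Net pay = $4,516.24 − $310.77 = $4,205.47

$4,205.47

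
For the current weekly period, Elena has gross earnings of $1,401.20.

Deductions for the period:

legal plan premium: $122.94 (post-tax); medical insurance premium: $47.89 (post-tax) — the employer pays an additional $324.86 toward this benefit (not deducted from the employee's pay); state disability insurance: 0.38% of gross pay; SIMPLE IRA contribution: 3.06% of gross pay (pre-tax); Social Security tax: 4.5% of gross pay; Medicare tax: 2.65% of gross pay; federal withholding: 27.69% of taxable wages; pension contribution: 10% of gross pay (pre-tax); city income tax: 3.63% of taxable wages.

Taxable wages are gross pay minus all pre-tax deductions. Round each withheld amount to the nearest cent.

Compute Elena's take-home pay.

$560.33

SIMPLE IRA contribution: $1,401.20 × 0.0306 = $42.88
Pension contribution: $1,401.20 × 0.1 = $140.12
Pre-tax total = $42.88 + $140.12 = $183.00
Taxable wages = $1,401.20 − $183.00 = $1,218.20
City income tax: $1,218.20 × 0.0363 = $44.22
Federal withholding: $1,218.20 × 0.2769 = $337.32
State disability insurance: $1,401.20 × 0.0038 = $5.32
Social Security tax: $1,401.20 × 0.045 = $63.05
Medicare tax: $1,401.20 × 0.0265 = $37.13
Medical insurance premium: $47.89
Legal plan premium: $122.94
(Employer's $324.86 toward medical insurance premium is not withheld from the employee.)
Total deductions = $42.88 + $140.12 + $44.22 + $337.32 + $5.32 + $63.05 + $37.13 + $47.89 + $122.94 = $840.87
Net pay = $1,401.20 − $840.87 = $560.33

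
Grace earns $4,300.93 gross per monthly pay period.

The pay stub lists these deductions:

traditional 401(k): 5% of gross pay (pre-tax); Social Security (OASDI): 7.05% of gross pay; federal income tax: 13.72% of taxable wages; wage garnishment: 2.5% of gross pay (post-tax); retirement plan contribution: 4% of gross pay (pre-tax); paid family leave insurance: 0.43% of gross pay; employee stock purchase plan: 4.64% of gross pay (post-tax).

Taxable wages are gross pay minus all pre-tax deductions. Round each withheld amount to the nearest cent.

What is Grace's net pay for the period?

$2,748.07

Traditional 401(k): $4,300.93 × 0.05 = $215.05
Retirement plan contribution: $4,300.93 × 0.04 = $172.04
Pre-tax total = $215.05 + $172.04 = $387.09
Taxable wages = $4,300.93 − $387.09 = $3,913.84
Federal income tax: $3,913.84 × 0.1372 = $536.98
Paid family leave insurance: $4,300.93 × 0.0043 = $18.49
Social Security (OASDI): $4,300.93 × 0.0705 = $303.22
Employee stock purchase plan: $4,300.93 × 0.0464 = $199.56
Wage garnishment: $4,300.93 × 0.025 = $107.52
Total deductions = $215.05 + $172.04 + $536.98 + $18.49 + $303.22 + $199.56 + $107.52 = $1,552.86
Net pay = $4,300.93 − $1,552.86 = $2,748.07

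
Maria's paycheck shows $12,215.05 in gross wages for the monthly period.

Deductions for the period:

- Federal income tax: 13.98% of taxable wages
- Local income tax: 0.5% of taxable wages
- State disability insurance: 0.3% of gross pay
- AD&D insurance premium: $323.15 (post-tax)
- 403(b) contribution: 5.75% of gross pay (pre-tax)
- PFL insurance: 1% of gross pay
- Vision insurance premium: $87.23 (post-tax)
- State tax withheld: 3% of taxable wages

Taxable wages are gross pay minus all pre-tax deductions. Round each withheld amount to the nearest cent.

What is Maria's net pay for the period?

403(b) contribution: $12,215.05 × 0.0575 = $702.37
Taxable wages = $12,215.05 − $702.37 = $11,512.68
State tax withheld: $11,512.68 × 0.03 = $345.38
Federal income tax: $11,512.68 × 0.1398 = $1,609.47
Local income tax: $11,512.68 × 0.005 = $57.56
State disability insurance: $12,215.05 × 0.003 = $36.65
PFL insurance: $12,215.05 × 0.01 = $122.15
Vision insurance premium: $87.23
AD&D insurance premium: $323.15
Total deductions = $702.37 + $345.38 + $1,609.47 + $57.56 + $36.65 + $122.15 + $87.23 + $323.15 = $3,283.96
Net pay = $12,215.05 − $3,283.96 = $8,931.09

$8,931.09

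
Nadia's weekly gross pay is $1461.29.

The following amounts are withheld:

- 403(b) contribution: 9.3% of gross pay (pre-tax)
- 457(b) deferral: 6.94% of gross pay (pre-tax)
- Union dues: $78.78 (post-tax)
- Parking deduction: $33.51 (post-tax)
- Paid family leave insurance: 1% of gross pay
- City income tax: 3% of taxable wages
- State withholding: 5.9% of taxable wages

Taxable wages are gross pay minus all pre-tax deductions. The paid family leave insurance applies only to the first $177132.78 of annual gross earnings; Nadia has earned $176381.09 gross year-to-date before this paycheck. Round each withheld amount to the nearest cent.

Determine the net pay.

$995.24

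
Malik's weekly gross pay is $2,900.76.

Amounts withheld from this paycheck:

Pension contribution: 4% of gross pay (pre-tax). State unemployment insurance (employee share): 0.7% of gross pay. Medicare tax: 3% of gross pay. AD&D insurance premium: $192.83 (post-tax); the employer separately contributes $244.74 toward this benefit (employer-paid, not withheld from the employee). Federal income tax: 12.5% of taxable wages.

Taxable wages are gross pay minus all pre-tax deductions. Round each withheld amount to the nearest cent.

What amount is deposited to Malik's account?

$2,136.48

Pension contribution: $2,900.76 × 0.04 = $116.03
Taxable wages = $2,900.76 − $116.03 = $2,784.73
Federal income tax: $2,784.73 × 0.125 = $348.09
Medicare tax: $2,900.76 × 0.03 = $87.02
State unemployment insurance (employee share): $2,900.76 × 0.007 = $20.31
AD&D insurance premium: $192.83
(Employer's $244.74 toward AD&D insurance premium is not withheld from the employee.)
Total deductions = $116.03 + $348.09 + $87.02 + $20.31 + $192.83 = $764.28
Net pay = $2,900.76 − $764.28 = $2,136.48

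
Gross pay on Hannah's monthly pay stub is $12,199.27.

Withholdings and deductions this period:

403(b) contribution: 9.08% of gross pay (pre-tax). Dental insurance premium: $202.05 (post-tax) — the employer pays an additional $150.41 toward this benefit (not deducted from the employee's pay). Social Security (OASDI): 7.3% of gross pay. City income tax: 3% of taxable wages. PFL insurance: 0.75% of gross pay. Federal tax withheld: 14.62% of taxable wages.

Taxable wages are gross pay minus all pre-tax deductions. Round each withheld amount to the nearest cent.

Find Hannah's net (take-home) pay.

403(b) contribution: $12,199.27 × 0.0908 = $1,107.69
Taxable wages = $12,199.27 − $1,107.69 = $11,091.58
City income tax: $11,091.58 × 0.03 = $332.75
Federal tax withheld: $11,091.58 × 0.1462 = $1,621.59
PFL insurance: $12,199.27 × 0.0075 = $91.49
Social Security (OASDI): $12,199.27 × 0.073 = $890.55
Dental insurance premium: $202.05
(Employer's $150.41 toward dental insurance premium is not withheld from the employee.)
Total deductions = $1,107.69 + $332.75 + $1,621.59 + $91.49 + $890.55 + $202.05 = $4,246.12
Net pay = $12,199.27 − $4,246.12 = $7,953.15

$7,953.15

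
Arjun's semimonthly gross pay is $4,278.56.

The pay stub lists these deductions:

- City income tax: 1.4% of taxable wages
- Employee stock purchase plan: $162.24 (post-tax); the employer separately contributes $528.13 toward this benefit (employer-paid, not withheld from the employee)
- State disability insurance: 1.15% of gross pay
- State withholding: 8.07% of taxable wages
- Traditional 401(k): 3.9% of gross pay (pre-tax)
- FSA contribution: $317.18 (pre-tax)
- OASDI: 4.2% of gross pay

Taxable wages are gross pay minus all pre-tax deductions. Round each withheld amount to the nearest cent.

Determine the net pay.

FSA contribution: $317.18
Traditional 401(k): $4,278.56 × 0.039 = $166.86
Pre-tax total = $317.18 + $166.86 = $484.04
Taxable wages = $4,278.56 − $484.04 = $3,794.52
State withholding: $3,794.52 × 0.0807 = $306.22
City income tax: $3,794.52 × 0.014 = $53.12
OASDI: $4,278.56 × 0.042 = $179.70
State disability insurance: $4,278.56 × 0.0115 = $49.20
Employee stock purchase plan: $162.24
(Employer's $528.13 toward employee stock purchase plan is not withheld from the employee.)
Total deductions = $317.18 + $166.86 + $306.22 + $53.12 + $179.70 + $49.20 + $162.24 = $1,234.52
Net pay = $4,278.56 − $1,234.52 = $3,044.04

$3,044.04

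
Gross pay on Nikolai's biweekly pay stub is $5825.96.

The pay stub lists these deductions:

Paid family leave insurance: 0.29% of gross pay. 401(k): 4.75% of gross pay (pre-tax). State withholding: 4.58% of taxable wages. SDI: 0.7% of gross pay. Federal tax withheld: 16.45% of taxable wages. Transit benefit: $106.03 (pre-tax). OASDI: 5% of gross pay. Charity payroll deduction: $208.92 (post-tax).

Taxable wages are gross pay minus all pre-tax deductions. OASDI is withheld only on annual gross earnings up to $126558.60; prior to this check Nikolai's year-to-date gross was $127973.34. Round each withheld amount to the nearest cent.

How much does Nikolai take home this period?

$4031.89

401(k): $5825.96 × 0.0475 = $276.73
Transit benefit: $106.03
Pre-tax total = $276.73 + $106.03 = $382.76
Taxable wages = $5825.96 − $382.76 = $5443.20
Federal tax withheld: $5443.20 × 0.1645 = $895.41
State withholding: $5443.20 × 0.0458 = $249.30
Paid family leave insurance: $5825.96 × 0.0029 = $16.90
OASDI: annual cap $126558.60 already reached (YTD $127973.34), so $0.00
SDI: $5825.96 × 0.007 = $40.78
Charity payroll deduction: $208.92
Total deductions = $276.73 + $106.03 + $895.41 + $249.30 + $16.90 + $0.00 + $40.78 + $208.92 = $1794.07
Net pay = $5825.96 − $1794.07 = $4031.89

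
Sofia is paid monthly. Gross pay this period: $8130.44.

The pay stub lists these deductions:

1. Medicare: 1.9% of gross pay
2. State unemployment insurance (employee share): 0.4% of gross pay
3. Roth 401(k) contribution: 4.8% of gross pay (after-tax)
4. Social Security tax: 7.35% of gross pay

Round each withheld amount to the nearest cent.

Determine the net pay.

$6955.59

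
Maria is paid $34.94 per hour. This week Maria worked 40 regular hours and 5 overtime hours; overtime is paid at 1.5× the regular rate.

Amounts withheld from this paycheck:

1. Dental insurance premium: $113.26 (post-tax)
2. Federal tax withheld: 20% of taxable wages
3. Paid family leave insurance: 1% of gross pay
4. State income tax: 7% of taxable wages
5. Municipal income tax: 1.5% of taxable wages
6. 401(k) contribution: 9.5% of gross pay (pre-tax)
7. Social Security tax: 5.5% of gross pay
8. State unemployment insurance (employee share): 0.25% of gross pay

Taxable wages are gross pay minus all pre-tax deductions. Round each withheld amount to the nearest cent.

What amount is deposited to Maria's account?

$848.62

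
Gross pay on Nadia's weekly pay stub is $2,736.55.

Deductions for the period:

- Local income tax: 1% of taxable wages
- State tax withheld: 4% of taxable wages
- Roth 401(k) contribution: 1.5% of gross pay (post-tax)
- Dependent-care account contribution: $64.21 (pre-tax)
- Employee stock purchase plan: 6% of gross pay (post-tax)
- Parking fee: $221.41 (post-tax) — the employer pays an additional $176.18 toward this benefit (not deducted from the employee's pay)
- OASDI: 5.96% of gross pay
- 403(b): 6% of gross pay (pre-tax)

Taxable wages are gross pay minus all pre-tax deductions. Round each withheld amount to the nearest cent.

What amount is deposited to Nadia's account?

403(b): $2,736.55 × 0.06 = $164.19
Dependent-care account contribution: $64.21
Pre-tax total = $164.19 + $64.21 = $228.40
Taxable wages = $2,736.55 − $228.40 = $2,508.15
Local income tax: $2,508.15 × 0.01 = $25.08
State tax withheld: $2,508.15 × 0.04 = $100.33
OASDI: $2,736.55 × 0.0596 = $163.10
Employee stock purchase plan: $2,736.55 × 0.06 = $164.19
Roth 401(k) contribution: $2,736.55 × 0.015 = $41.05
Parking fee: $221.41
(Employer's $176.18 toward parking fee is not withheld from the employee.)
Total deductions = $164.19 + $64.21 + $25.08 + $100.33 + $163.10 + $164.19 + $41.05 + $221.41 = $943.56
Net pay = $2,736.55 − $943.56 = $1,792.99

$1,792.99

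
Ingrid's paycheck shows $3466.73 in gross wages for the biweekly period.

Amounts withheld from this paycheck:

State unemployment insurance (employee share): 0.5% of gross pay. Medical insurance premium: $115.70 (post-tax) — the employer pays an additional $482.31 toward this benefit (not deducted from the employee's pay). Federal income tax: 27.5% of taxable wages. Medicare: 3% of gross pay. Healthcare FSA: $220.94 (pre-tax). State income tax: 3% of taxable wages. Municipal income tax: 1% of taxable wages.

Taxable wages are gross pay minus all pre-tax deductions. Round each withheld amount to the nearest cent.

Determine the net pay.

$1986.34

Healthcare FSA: $220.94
Taxable wages = $3466.73 − $220.94 = $3245.79
State income tax: $3245.79 × 0.03 = $97.37
Federal income tax: $3245.79 × 0.275 = $892.59
Municipal income tax: $3245.79 × 0.01 = $32.46
State unemployment insurance (employee share): $3466.73 × 0.005 = $17.33
Medicare: $3466.73 × 0.03 = $104.00
Medical insurance premium: $115.70
(Employer's $482.31 toward medical insurance premium is not withheld from the employee.)
Total deductions = $220.94 + $97.37 + $892.59 + $32.46 + $17.33 + $104.00 + $115.70 = $1480.39
Net pay = $3466.73 − $1480.39 = $1986.34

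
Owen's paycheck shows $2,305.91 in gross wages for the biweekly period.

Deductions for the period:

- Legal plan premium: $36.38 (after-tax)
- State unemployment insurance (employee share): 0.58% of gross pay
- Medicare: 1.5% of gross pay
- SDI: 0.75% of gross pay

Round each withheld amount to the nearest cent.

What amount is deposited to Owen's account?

State unemployment insurance (employee share): $2,305.91 × 0.0058 = $13.37
Medicare: $2,305.91 × 0.015 = $34.59
SDI: $2,305.91 × 0.0075 = $17.29
Legal plan premium: $36.38
Total deductions = $13.37 + $34.59 + $17.29 + $36.38 = $101.63
Net pay = $2,305.91 − $101.63 = $2,204.28

$2,204.28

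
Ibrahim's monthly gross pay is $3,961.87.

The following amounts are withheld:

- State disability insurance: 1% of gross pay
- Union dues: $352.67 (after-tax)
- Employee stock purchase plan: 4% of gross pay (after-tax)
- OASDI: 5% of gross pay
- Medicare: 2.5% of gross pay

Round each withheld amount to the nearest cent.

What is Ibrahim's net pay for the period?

$3,113.97

Medicare: $3,961.87 × 0.025 = $99.05
State disability insurance: $3,961.87 × 0.01 = $39.62
OASDI: $3,961.87 × 0.05 = $198.09
Employee stock purchase plan: $3,961.87 × 0.04 = $158.47
Union dues: $352.67
Total deductions = $99.05 + $39.62 + $198.09 + $158.47 + $352.67 = $847.90
Net pay = $3,961.87 − $847.90 = $3,113.97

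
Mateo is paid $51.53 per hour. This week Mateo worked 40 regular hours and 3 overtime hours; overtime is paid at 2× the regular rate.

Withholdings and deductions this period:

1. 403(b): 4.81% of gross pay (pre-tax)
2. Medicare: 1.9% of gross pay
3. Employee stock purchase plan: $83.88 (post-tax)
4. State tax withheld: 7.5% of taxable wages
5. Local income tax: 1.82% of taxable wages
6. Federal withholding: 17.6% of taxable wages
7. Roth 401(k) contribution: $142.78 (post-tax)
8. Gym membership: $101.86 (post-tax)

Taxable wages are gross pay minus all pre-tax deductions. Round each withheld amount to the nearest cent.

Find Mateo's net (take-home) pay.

Regular pay: 40 × $51.53 = $2,061.20
Overtime pay: 3 × $51.53 × 2 = $309.18
Gross pay = $2,061.20 + $309.18 = $2,370.38
403(b): $2,370.38 × 0.0481 = $114.02
Taxable wages = $2,370.38 − $114.02 = $2,256.36
State tax withheld: $2,256.36 × 0.075 = $169.23
Local income tax: $2,256.36 × 0.0182 = $41.07
Federal withholding: $2,256.36 × 0.176 = $397.12
Medicare: $2,370.38 × 0.019 = $45.04
Employee stock purchase plan: $83.88
Roth 401(k) contribution: $142.78
Gym membership: $101.86
Total deductions = $114.02 + $169.23 + $41.07 + $397.12 + $45.04 + $83.88 + $142.78 + $101.86 = $1,095.00
Net pay = $2,370.38 − $1,095.00 = $1,275.38

$1,275.38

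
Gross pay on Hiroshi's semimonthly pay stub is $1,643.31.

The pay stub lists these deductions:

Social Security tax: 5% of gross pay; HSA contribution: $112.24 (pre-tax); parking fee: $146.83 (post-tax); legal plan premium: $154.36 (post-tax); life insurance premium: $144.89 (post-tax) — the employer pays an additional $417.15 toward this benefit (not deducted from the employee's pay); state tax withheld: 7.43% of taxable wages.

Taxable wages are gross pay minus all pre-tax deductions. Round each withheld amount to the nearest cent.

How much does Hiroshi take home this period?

HSA contribution: $112.24
Taxable wages = $1,643.31 − $112.24 = $1,531.07
State tax withheld: $1,531.07 × 0.0743 = $113.76
Social Security tax: $1,643.31 × 0.05 = $82.17
Parking fee: $146.83
Life insurance premium: $144.89
Legal plan premium: $154.36
(Employer's $417.15 toward life insurance premium is not withheld from the employee.)
Total deductions = $112.24 + $113.76 + $82.17 + $146.83 + $144.89 + $154.36 = $754.25
Net pay = $1,643.31 − $754.25 = $889.06

$889.06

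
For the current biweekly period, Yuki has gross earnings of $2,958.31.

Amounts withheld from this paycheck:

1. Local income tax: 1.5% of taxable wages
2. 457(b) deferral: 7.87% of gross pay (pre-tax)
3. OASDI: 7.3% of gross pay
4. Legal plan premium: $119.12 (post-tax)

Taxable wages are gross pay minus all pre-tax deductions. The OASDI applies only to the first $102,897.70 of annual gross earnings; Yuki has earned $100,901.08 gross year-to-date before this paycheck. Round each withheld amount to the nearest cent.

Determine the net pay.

$2,419.74

457(b) deferral: $2,958.31 × 0.0787 = $232.82
Taxable wages = $2,958.31 − $232.82 = $2,725.49
Local income tax: $2,725.49 × 0.015 = $40.88
OASDI: only $102,897.70 − $100,901.08 = $1,996.62 of this check is subject → $1,996.62 × 0.073 = $145.75
Legal plan premium: $119.12
Total deductions = $232.82 + $40.88 + $145.75 + $119.12 = $538.57
Net pay = $2,958.31 − $538.57 = $2,419.74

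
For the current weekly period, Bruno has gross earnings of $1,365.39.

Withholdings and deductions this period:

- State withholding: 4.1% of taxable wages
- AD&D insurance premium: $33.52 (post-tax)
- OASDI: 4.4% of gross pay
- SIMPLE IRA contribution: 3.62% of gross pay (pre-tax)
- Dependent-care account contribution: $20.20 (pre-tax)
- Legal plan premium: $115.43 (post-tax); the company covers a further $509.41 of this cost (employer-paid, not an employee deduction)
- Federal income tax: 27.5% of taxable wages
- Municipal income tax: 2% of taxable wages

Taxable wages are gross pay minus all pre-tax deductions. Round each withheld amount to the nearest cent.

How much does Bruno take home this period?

Dependent-care account contribution: $20.20
SIMPLE IRA contribution: $1,365.39 × 0.0362 = $49.43
Pre-tax total = $20.20 + $49.43 = $69.63
Taxable wages = $1,365.39 − $69.63 = $1,295.76
State withholding: $1,295.76 × 0.041 = $53.13
Federal income tax: $1,295.76 × 0.275 = $356.33
Municipal income tax: $1,295.76 × 0.02 = $25.92
OASDI: $1,365.39 × 0.044 = $60.08
Legal plan premium: $115.43
AD&D insurance premium: $33.52
(Employer's $509.41 toward legal plan premium is not withheld from the employee.)
Total deductions = $20.20 + $49.43 + $53.13 + $356.33 + $25.92 + $60.08 + $115.43 + $33.52 = $714.04
Net pay = $1,365.39 − $714.04 = $651.35

$651.35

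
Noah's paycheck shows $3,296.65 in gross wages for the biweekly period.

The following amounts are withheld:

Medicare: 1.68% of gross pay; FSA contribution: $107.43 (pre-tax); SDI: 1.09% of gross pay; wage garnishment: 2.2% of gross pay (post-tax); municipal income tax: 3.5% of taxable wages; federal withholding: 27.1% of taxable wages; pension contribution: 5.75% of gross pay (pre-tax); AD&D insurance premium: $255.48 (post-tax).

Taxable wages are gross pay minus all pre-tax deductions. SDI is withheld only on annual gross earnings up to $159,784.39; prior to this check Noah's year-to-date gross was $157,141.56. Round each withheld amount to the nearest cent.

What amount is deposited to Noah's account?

Pension contribution: $3,296.65 × 0.0575 = $189.56
FSA contribution: $107.43
Pre-tax total = $189.56 + $107.43 = $296.99
Taxable wages = $3,296.65 − $296.99 = $2,999.66
Federal withholding: $2,999.66 × 0.271 = $812.91
Municipal income tax: $2,999.66 × 0.035 = $104.99
Medicare: $3,296.65 × 0.0168 = $55.38
SDI: only $159,784.39 − $157,141.56 = $2,642.83 of this check is subject → $2,642.83 × 0.0109 = $28.81
AD&D insurance premium: $255.48
Wage garnishment: $3,296.65 × 0.022 = $72.53
Total deductions = $189.56 + $107.43 + $812.91 + $104.99 + $55.38 + $28.81 + $255.48 + $72.53 = $1,627.09
Net pay = $3,296.65 − $1,627.09 = $1,669.56

$1,669.56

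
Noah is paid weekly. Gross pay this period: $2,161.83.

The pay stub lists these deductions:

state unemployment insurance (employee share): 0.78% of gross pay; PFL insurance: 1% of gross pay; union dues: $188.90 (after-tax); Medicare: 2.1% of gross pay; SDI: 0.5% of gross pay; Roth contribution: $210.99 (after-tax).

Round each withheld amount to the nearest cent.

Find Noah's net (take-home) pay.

$1,667.25

State unemployment insurance (employee share): $2,161.83 × 0.0078 = $16.86
SDI: $2,161.83 × 0.005 = $10.81
PFL insurance: $2,161.83 × 0.01 = $21.62
Medicare: $2,161.83 × 0.021 = $45.40
Union dues: $188.90
Roth contribution: $210.99
Total deductions = $16.86 + $10.81 + $21.62 + $45.40 + $188.90 + $210.99 = $494.58
Net pay = $2,161.83 − $494.58 = $1,667.25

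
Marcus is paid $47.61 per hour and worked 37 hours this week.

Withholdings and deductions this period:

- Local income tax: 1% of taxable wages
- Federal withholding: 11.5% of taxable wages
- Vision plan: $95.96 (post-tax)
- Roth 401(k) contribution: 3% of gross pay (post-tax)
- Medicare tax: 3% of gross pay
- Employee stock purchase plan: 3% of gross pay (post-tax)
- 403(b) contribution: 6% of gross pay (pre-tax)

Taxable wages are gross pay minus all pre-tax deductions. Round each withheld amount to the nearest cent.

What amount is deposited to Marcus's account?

$1,194.38

Gross pay: 37 × $47.61 = $1,761.57
403(b) contribution: $1,761.57 × 0.06 = $105.69
Taxable wages = $1,761.57 − $105.69 = $1,655.88
Federal withholding: $1,655.88 × 0.115 = $190.43
Local income tax: $1,655.88 × 0.01 = $16.56
Medicare tax: $1,761.57 × 0.03 = $52.85
Employee stock purchase plan: $1,761.57 × 0.03 = $52.85
Vision plan: $95.96
Roth 401(k) contribution: $1,761.57 × 0.03 = $52.85
Total deductions = $105.69 + $190.43 + $16.56 + $52.85 + $52.85 + $95.96 + $52.85 = $567.19
Net pay = $1,761.57 − $567.19 = $1,194.38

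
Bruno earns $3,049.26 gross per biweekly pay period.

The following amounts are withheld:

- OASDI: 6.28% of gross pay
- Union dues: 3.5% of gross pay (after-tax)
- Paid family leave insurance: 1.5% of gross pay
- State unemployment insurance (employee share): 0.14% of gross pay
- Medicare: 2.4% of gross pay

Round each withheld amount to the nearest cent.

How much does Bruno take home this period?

OASDI: $3,049.26 × 0.0628 = $191.49
Medicare: $3,049.26 × 0.024 = $73.18
State unemployment insurance (employee share): $3,049.26 × 0.0014 = $4.27
Paid family leave insurance: $3,049.26 × 0.015 = $45.74
Union dues: $3,049.26 × 0.035 = $106.72
Total deductions = $191.49 + $73.18 + $4.27 + $45.74 + $106.72 = $421.40
Net pay = $3,049.26 − $421.40 = $2,627.86

$2,627.86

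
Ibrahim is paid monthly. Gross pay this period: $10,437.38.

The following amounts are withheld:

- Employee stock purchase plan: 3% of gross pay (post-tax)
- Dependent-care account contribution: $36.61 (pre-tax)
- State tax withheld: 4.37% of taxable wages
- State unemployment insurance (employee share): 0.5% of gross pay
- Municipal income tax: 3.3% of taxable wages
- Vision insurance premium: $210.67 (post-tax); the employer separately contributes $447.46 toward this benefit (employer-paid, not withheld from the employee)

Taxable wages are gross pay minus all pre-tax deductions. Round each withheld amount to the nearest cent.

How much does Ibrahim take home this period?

$9,027.05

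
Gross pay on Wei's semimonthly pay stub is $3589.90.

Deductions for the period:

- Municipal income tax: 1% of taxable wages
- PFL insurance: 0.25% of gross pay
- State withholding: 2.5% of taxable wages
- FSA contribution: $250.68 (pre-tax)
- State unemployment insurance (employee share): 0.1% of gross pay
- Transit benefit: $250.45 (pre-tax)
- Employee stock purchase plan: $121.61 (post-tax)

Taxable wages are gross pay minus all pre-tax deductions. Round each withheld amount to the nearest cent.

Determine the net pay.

Transit benefit: $250.45
FSA contribution: $250.68
Pre-tax total = $250.45 + $250.68 = $501.13
Taxable wages = $3589.90 − $501.13 = $3088.77
Municipal income tax: $3088.77 × 0.01 = $30.89
State withholding: $3088.77 × 0.025 = $77.22
State unemployment insurance (employee share): $3589.90 × 0.001 = $3.59
PFL insurance: $3589.90 × 0.0025 = $8.97
Employee stock purchase plan: $121.61
Total deductions = $250.45 + $250.68 + $30.89 + $77.22 + $3.59 + $8.97 + $121.61 = $743.41
Net pay = $3589.90 − $743.41 = $2846.49

$2846.49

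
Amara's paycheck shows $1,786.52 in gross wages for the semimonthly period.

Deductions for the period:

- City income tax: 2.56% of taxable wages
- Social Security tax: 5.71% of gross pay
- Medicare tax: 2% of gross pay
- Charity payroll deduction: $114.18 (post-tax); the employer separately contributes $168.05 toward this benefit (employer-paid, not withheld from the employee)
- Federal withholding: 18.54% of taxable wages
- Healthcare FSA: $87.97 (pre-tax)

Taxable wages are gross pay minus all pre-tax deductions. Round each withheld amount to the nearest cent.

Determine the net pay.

$1,088.24

Healthcare FSA: $87.97
Taxable wages = $1,786.52 − $87.97 = $1,698.55
City income tax: $1,698.55 × 0.0256 = $43.48
Federal withholding: $1,698.55 × 0.1854 = $314.91
Social Security tax: $1,786.52 × 0.0571 = $102.01
Medicare tax: $1,786.52 × 0.02 = $35.73
Charity payroll deduction: $114.18
(Employer's $168.05 toward charity payroll deduction is not withheld from the employee.)
Total deductions = $87.97 + $43.48 + $314.91 + $102.01 + $35.73 + $114.18 = $698.28
Net pay = $1,786.52 − $698.28 = $1,088.24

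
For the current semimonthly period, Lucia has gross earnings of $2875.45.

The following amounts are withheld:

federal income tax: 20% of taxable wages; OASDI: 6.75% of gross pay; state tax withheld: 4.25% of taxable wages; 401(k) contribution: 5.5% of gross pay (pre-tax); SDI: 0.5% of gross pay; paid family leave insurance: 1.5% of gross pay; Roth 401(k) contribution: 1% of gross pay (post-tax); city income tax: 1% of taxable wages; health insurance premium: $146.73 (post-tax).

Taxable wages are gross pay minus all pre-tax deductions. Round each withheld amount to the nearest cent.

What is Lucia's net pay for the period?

401(k) contribution: $2875.45 × 0.055 = $158.15
Taxable wages = $2875.45 − $158.15 = $2717.30
Federal income tax: $2717.30 × 0.2 = $543.46
State tax withheld: $2717.30 × 0.0425 = $115.49
City income tax: $2717.30 × 0.01 = $27.17
Paid family leave insurance: $2875.45 × 0.015 = $43.13
OASDI: $2875.45 × 0.0675 = $194.09
SDI: $2875.45 × 0.005 = $14.38
Roth 401(k) contribution: $2875.45 × 0.01 = $28.75
Health insurance premium: $146.73
Total deductions = $158.15 + $543.46 + $115.49 + $27.17 + $43.13 + $194.09 + $14.38 + $28.75 + $146.73 = $1271.35
Net pay = $2875.45 − $1271.35 = $1604.10

$1604.10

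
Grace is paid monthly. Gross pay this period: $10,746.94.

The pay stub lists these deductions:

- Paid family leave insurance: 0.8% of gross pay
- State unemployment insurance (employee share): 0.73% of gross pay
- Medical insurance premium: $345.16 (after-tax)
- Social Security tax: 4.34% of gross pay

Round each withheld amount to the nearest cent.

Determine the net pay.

$9,770.93

State unemployment insurance (employee share): $10,746.94 × 0.0073 = $78.45
Paid family leave insurance: $10,746.94 × 0.008 = $85.98
Social Security tax: $10,746.94 × 0.0434 = $466.42
Medical insurance premium: $345.16
Total deductions = $78.45 + $85.98 + $466.42 + $345.16 = $976.01
Net pay = $10,746.94 − $976.01 = $9,770.93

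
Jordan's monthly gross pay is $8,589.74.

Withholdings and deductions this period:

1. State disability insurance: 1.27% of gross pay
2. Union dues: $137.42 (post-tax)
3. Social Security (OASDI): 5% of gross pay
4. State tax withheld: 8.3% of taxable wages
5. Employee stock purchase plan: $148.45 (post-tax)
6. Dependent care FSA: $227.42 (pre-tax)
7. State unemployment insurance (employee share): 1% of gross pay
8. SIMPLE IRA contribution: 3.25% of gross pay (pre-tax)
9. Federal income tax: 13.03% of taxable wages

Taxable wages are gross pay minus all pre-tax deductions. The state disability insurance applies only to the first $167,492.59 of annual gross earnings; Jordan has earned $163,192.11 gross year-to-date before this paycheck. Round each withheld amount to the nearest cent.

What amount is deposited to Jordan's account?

$5,503.14

SIMPLE IRA contribution: $8,589.74 × 0.0325 = $279.17
Dependent care FSA: $227.42
Pre-tax total = $279.17 + $227.42 = $506.59
Taxable wages = $8,589.74 − $506.59 = $8,083.15
Federal income tax: $8,083.15 × 0.1303 = $1,053.23
State tax withheld: $8,083.15 × 0.083 = $670.90
State disability insurance: only $167,492.59 − $163,192.11 = $4,300.48 of this check is subject → $4,300.48 × 0.0127 = $54.62
State unemployment insurance (employee share): $8,589.74 × 0.01 = $85.90
Social Security (OASDI): $8,589.74 × 0.05 = $429.49
Employee stock purchase plan: $148.45
Union dues: $137.42
Total deductions = $279.17 + $227.42 + $1,053.23 + $670.90 + $54.62 + $85.90 + $429.49 + $148.45 + $137.42 = $3,086.60
Net pay = $8,589.74 − $3,086.60 = $5,503.14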